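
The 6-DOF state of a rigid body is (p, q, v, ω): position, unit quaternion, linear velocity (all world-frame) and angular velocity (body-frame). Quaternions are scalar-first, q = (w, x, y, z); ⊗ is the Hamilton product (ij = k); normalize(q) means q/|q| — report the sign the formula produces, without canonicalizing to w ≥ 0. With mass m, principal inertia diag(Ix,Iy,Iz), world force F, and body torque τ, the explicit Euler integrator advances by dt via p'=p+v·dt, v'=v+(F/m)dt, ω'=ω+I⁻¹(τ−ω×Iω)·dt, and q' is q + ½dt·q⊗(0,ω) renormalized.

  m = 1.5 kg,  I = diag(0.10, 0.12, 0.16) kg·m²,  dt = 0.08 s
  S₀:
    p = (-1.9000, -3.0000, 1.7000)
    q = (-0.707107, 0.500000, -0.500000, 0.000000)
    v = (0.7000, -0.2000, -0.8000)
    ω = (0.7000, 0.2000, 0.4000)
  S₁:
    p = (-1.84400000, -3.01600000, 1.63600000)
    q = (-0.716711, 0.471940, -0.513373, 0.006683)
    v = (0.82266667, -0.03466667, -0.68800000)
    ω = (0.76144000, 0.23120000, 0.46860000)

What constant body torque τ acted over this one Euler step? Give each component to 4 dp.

rate change Δω = (0.06144000, 0.03120000, 0.06860000)
precession coupling = (0.0032, -0.0168, 0.0028)
applied torque τ = (0.0800, 0.0300, 0.1400)

τ = (0.0800, 0.0300, 0.1400)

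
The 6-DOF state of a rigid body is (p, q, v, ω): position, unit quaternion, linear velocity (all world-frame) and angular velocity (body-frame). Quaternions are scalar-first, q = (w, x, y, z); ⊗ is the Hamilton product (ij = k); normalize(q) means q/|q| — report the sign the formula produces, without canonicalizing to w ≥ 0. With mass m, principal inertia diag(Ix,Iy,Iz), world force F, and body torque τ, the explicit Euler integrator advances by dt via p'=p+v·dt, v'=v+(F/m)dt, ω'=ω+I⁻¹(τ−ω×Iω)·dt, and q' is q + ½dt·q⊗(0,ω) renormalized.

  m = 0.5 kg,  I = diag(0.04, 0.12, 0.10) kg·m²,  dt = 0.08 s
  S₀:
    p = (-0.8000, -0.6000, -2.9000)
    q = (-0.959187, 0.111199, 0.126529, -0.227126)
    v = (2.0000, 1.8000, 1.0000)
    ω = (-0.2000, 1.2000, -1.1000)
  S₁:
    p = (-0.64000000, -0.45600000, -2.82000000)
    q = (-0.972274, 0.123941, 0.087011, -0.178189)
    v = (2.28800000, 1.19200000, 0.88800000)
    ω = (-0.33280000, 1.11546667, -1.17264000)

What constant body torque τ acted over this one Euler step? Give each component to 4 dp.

τ = (-0.0400, -0.1400, -0.1100)

ω₁ − ω₀ = (-0.13280000, -0.08453333, -0.07264000)
applied torque τ = (-0.0400, -0.1400, -0.1100)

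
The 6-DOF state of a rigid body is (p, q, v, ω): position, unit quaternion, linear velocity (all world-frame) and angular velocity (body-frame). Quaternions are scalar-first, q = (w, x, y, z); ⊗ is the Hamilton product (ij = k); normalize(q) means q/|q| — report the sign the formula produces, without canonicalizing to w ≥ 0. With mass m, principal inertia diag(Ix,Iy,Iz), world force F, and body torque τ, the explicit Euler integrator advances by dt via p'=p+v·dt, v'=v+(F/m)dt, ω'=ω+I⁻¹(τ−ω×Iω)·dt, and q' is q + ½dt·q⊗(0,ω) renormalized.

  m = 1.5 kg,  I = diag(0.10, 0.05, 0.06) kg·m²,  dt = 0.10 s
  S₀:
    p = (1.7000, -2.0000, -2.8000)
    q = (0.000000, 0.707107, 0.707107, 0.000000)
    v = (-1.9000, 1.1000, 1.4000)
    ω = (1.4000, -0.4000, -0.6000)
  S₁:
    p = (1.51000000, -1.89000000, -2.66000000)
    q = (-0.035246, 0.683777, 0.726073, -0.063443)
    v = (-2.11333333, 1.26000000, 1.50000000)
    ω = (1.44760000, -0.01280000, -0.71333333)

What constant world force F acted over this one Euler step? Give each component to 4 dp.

velocity change Δv = (-0.21333333, 0.16000000, 0.10000000)
F = m·Δv/dt = (-3.2000, 2.4000, 1.5000)

F = (-3.2000, 2.4000, 1.5000)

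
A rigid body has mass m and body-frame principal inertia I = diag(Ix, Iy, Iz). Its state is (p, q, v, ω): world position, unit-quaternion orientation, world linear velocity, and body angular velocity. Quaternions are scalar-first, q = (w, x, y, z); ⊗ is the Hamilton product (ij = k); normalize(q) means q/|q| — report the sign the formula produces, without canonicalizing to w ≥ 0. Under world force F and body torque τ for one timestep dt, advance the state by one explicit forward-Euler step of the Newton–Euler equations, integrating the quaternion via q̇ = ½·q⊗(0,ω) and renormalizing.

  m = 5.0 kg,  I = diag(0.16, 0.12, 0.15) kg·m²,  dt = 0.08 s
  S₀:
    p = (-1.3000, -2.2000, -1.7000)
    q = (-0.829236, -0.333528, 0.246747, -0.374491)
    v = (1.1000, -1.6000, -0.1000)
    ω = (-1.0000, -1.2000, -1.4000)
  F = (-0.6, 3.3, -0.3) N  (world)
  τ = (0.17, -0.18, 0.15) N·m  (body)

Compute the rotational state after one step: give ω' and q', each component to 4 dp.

ω' = (-0.9402, -1.3293, -1.2944)
q' = (-0.8487, -0.3310, 0.2819, -0.3011)

gyro term ω×Iω = (0.0504, 0.0140, -0.0480)
angular accel α = (0.7475, -1.6167, 1.3200)
ω' = ω + α·dt = (-0.9402, -1.3293, -1.2944)
2q̇ = q⊗(0,ω) = (-0.5617190, 0.0344010, 0.9026350, 1.8079110)
updated quaternion q' = (-0.8487, -0.3310, 0.2819, -0.3011)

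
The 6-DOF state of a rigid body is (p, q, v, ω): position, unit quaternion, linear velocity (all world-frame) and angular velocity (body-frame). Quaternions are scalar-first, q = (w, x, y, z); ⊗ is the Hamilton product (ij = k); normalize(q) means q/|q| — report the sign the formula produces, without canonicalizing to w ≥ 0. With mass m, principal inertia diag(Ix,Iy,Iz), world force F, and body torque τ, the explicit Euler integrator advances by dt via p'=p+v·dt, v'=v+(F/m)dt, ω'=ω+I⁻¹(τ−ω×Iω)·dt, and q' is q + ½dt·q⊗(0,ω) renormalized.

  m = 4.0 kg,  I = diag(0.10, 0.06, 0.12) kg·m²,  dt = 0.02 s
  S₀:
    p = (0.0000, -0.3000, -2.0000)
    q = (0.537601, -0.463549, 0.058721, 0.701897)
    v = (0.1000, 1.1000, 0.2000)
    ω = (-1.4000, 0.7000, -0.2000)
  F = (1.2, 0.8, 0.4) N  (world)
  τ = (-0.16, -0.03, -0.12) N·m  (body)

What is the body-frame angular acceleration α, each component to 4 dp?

α = (-1.5160, -0.4067, -1.3267)

precession coupling ω×(Iω) = (-0.0084, -0.0056, 0.0392)
angular accel α = (-1.5160, -0.4067, -1.3267)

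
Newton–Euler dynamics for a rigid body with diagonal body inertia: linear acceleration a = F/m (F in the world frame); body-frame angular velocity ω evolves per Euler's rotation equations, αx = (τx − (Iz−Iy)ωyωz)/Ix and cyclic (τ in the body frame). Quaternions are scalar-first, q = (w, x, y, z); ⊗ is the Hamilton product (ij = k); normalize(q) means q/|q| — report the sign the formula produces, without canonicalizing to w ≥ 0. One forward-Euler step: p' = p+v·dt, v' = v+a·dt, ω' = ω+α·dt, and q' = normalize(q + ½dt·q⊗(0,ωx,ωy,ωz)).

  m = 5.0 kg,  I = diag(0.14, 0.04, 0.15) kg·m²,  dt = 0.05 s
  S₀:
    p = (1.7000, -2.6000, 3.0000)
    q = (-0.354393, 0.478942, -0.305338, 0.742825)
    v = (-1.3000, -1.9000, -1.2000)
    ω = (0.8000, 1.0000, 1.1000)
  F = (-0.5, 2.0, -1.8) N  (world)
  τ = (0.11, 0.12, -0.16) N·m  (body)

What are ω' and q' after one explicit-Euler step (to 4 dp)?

ω' = (0.7961, 1.1610, 1.0733)
q' = (-0.3764, 0.4445, -0.3122, 0.7505)

precession coupling ω×(Iω) = (0.1210, -0.0088, -0.0800)
α = I⁻¹(τ − ω×Iω) = (-0.0786, 3.2200, -0.5333)
ω + α·dt = (0.7961, 1.1610, 1.0733)
Hamilton product q⊗(0,ω) = (-0.8949231, -1.3622112, -0.2869692, 0.3333801)
q' = normalize(q + ½dt·q⊗(0,ω)) = (-0.3764, 0.4445, -0.3122, 0.7505)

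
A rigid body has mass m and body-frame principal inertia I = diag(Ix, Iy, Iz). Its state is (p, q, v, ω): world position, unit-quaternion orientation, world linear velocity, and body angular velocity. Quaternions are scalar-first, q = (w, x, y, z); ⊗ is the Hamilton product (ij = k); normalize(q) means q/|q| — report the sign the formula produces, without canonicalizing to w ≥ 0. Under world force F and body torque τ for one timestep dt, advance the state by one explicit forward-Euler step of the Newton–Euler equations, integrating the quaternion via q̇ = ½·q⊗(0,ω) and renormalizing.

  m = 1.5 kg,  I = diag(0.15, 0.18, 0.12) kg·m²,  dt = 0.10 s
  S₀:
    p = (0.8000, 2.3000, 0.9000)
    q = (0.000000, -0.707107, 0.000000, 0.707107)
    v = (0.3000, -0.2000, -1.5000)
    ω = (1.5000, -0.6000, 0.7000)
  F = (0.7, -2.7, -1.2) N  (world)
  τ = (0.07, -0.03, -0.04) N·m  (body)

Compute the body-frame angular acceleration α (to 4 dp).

gyro term ω×Iω = (0.0252, 0.0315, -0.0270)
(τ − ω×Iω)/I = (0.2987, -0.3417, -0.1083)

α = (0.2987, -0.3417, -0.1083)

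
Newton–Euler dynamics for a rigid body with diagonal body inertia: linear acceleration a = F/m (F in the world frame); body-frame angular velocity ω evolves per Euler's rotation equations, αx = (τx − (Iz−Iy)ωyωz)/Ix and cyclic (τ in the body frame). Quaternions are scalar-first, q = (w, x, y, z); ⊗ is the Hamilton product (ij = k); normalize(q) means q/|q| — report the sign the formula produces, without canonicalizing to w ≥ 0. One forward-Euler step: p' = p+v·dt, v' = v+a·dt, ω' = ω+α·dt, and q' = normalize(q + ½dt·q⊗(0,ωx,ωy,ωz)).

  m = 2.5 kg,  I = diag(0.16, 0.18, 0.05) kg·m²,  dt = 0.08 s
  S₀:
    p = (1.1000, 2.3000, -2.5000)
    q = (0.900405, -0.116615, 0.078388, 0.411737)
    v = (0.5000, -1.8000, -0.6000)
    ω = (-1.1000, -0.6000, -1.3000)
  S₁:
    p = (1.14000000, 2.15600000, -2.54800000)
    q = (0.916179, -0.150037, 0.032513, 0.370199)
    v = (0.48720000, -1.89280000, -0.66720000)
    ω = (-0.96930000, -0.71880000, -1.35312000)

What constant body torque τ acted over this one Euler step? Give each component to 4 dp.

τ = (0.1600, -0.1100, -0.0200)

rate change Δω = (0.13070000, -0.11880000, -0.05312000)
ω₀×(Iω₀) = (-0.1014, 0.1573, 0.0132)
applied torque τ = (0.1600, -0.1100, -0.0200)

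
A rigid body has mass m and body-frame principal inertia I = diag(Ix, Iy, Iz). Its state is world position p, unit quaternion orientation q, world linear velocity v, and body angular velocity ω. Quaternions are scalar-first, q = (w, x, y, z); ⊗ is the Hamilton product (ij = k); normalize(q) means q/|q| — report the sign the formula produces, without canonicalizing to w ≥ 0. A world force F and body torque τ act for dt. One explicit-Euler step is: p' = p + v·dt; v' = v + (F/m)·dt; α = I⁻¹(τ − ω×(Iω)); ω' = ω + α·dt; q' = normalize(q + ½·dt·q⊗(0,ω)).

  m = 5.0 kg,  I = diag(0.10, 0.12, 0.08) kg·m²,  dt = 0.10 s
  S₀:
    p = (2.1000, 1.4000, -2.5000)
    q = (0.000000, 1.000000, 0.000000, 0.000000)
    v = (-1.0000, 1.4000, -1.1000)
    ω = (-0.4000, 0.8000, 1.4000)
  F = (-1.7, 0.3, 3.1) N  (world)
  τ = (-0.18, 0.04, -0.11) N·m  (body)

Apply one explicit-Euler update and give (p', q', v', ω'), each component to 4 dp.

α = I⁻¹(τ − ω×Iω) = (-1.3520, 0.4267, -1.2950)
ω' = ω + α·dt = (-0.5352, 0.8427, 1.2705)
q⊗(0,ω) = (0.4000000, 0.0000000, -1.4000000, 0.8000000)
q + ½dt·q⊗(0,ω), renormalized = (0.0199, 0.9966, -0.0698, 0.0399)
a = F/m = (-0.3400, 0.0600, 0.6200)
p' = p + v·dt = (2.0000, 1.5400, -2.6100)
v + (F/m)dt = (-1.0340, 1.4060, -1.0380)

p' = (2.0000, 1.5400, -2.6100)
q' = (0.0199, 0.9966, -0.0698, 0.0399)
v' = (-1.0340, 1.4060, -1.0380)
ω' = (-0.5352, 0.8427, 1.2705)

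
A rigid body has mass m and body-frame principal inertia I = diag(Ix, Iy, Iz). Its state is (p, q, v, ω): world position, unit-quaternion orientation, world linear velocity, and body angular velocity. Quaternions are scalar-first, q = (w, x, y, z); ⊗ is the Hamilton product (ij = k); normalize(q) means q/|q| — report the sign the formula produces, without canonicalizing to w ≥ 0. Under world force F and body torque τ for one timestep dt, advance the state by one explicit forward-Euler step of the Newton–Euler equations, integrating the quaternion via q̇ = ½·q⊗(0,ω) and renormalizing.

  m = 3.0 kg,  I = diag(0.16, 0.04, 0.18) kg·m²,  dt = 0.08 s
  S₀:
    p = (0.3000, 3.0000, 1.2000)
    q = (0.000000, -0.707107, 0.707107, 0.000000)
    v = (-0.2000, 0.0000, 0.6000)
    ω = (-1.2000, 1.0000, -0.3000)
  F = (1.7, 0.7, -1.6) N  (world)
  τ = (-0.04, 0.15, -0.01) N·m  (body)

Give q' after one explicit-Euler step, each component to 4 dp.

q' = (-0.0621, -0.7141, 0.6972, 0.0056)

Hamilton product q⊗(0,ω) = (-1.5556354, -0.2121321, -0.2121321, 0.1414214)
updated quaternion q' = (-0.0621, -0.7141, 0.6972, 0.0056)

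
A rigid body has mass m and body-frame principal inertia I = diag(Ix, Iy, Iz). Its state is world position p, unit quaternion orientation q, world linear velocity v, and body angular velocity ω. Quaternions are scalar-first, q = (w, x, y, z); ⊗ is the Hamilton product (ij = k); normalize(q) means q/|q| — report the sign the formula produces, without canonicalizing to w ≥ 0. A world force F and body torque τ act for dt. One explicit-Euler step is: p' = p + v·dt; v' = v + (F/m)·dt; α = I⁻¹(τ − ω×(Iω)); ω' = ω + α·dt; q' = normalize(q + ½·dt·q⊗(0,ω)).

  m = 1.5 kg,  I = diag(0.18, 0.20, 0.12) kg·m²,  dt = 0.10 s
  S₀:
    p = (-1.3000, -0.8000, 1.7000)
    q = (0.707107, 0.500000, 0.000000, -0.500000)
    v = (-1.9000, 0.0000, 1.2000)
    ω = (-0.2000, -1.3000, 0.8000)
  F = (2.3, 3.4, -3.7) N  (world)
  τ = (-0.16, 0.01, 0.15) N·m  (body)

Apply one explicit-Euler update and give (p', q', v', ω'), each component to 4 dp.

a = (1.5333, 2.2667, -2.4667)
p + v·dt = (-1.4900, -0.8000, 1.8200)
v + (F/m)dt = (-1.7467, 0.2267, 0.9533)
angular accel α = (-1.3511, 0.0980, 1.2067)
new body rate ω' = (-0.3351, -1.2902, 0.9207)
q⊗(0,ω) = (0.5000000, -0.7914214, -1.2192391, -0.0843144)
q + ½dt·q⊗(0,ω), renormalized = (0.7299, 0.4591, -0.0608, -0.5027)

p' = (-1.4900, -0.8000, 1.8200)
q' = (0.7299, 0.4591, -0.0608, -0.5027)
v' = (-1.7467, 0.2267, 0.9533)
ω' = (-0.3351, -1.2902, 0.9207)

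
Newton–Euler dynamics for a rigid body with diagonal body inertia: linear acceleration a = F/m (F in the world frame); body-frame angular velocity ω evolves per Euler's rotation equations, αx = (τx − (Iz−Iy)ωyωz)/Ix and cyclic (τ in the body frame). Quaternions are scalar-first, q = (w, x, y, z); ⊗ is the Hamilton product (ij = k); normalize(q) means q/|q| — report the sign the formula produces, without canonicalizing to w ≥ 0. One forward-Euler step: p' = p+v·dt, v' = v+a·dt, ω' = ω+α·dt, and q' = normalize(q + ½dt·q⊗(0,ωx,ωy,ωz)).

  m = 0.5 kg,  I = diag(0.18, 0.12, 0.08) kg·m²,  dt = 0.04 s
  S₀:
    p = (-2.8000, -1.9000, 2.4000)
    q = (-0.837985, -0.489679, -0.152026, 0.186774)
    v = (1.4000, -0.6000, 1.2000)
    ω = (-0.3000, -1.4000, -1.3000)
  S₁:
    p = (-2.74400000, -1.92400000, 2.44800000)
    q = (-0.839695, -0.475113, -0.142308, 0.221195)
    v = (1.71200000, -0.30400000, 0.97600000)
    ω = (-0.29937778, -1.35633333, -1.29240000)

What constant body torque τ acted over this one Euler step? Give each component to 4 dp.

τ = (-0.0700, 0.1700, -0.0100)

ω₁ − ω₀ = (0.00062222, 0.04366667, 0.00760000)
ω₀×(Iω₀) = (-0.0728, 0.0390, -0.0252)
τ = I·(Δω/dt) + ω₀×(Iω₀) = (-0.0700, 0.1700, -0.0100)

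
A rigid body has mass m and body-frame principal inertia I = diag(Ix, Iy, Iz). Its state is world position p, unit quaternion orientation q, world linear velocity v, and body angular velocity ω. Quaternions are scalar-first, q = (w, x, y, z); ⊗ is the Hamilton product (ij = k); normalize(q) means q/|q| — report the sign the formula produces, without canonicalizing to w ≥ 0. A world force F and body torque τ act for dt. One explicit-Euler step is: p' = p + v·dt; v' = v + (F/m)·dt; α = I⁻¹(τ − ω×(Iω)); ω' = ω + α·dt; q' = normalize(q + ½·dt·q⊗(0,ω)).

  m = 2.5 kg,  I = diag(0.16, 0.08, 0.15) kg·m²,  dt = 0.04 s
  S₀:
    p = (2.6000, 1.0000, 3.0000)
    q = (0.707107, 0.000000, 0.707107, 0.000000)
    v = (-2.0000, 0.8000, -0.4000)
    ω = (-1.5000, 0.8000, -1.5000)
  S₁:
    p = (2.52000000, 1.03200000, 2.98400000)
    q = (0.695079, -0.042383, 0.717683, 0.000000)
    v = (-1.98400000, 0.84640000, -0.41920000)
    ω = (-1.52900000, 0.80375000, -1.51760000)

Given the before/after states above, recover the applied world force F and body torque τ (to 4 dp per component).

Δω = ω₁−ω₀ = (-0.02900000, 0.00375000, -0.01760000)
gyro term ω₀×Iω₀ = (-0.0840, 0.0225, 0.0960)
applied torque τ = (-0.2000, 0.0300, 0.0300)
velocity change Δv = (0.01600000, 0.04640000, -0.01920000)
m·(v₁−v₀)/dt = (1.0000, 2.9000, -1.2000)

F = (1.0000, 2.9000, -1.2000)
τ = (-0.2000, 0.0300, 0.0300)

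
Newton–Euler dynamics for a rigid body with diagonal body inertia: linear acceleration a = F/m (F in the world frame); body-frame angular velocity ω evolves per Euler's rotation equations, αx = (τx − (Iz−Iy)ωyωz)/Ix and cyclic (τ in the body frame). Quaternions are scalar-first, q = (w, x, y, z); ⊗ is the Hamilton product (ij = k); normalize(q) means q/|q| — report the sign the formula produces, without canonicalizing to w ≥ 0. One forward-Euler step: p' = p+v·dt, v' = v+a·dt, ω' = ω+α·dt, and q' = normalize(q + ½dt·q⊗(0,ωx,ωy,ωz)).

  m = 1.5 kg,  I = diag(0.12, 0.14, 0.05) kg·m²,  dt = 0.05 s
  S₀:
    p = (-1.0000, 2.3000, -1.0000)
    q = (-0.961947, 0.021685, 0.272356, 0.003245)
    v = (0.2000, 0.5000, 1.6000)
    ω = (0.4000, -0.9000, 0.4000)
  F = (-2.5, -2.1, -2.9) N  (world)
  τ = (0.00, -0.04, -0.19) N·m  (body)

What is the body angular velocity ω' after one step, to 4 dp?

ω' = (0.3865, -0.9183, 0.2172)

(τ − ω×Iω)/I = (-0.2700, -0.3657, -3.6560)
ω + α·dt = (0.3865, -0.9183, 0.2172)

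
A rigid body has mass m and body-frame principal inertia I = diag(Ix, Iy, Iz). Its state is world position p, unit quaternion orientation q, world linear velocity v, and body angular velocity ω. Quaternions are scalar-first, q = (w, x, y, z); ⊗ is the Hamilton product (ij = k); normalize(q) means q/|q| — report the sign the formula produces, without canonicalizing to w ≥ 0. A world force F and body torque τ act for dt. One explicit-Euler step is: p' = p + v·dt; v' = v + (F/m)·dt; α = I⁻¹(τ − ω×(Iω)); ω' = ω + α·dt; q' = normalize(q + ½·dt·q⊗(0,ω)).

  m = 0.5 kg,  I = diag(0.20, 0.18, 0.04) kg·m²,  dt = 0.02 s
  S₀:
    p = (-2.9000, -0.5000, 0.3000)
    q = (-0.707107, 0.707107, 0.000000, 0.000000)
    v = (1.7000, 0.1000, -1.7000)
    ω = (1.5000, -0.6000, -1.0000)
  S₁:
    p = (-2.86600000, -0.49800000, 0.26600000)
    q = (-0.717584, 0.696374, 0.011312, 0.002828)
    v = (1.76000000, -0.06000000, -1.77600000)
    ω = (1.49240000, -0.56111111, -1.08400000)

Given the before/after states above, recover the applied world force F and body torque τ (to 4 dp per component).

F = (1.5000, -4.0000, -1.9000)
τ = (-0.1600, 0.1100, -0.1500)

rate change Δω = (-0.00760000, 0.03888889, -0.08400000)
I·α + gyro = (-0.1600, 0.1100, -0.1500)
Δv = v₁−v₀ = (0.06000000, -0.16000000, -0.07600000)
F = m·Δv/dt = (1.5000, -4.0000, -1.9000)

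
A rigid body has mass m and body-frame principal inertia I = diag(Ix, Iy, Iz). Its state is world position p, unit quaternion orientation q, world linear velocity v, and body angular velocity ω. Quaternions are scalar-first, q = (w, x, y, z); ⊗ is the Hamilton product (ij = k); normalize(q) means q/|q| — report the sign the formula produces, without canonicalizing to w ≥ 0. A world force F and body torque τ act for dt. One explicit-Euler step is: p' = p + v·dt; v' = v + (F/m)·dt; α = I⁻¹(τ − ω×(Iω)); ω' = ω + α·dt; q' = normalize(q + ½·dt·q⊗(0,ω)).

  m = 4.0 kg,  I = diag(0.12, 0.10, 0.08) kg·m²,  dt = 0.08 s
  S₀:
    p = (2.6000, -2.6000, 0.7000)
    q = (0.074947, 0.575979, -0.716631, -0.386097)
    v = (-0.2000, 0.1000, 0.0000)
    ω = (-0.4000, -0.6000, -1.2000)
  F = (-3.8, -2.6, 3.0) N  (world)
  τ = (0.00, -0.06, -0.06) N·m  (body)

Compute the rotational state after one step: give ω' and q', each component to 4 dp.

ω' = (-0.3904, -0.6634, -1.2552)
q' = (0.0484, 0.5990, -0.6835, -0.4143)

(τ − ω×Iω)/I = (0.1200, -0.7920, -0.6900)
ω + α·dt = (-0.3904, -0.6634, -1.2552)
2q̇ = q⊗(0,ω) = (-0.6629034, 0.5983202, 0.8006454, -0.7221762)
updated quaternion q' = (0.0484, 0.5990, -0.6835, -0.4143)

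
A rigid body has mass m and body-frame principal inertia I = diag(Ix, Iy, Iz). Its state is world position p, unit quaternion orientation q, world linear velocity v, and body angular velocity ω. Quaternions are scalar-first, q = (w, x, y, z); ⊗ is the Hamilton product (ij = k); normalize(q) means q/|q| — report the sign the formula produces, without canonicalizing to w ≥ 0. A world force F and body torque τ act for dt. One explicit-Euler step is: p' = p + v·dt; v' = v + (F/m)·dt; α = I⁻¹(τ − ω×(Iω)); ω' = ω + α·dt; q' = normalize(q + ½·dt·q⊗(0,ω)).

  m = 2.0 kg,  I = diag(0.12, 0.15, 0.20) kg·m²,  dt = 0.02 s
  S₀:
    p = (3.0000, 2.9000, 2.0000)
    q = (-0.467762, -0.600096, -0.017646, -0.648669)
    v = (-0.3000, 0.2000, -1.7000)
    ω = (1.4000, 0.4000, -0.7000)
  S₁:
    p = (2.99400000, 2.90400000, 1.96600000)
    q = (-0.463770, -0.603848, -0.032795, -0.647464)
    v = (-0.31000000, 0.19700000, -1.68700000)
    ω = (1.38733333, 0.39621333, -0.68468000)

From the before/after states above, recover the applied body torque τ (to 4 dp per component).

τ = (-0.0900, 0.0500, 0.1700)

rate change Δω = (-0.01266667, -0.00378667, 0.01532000)
applied torque τ = (-0.0900, 0.0500, 0.1700)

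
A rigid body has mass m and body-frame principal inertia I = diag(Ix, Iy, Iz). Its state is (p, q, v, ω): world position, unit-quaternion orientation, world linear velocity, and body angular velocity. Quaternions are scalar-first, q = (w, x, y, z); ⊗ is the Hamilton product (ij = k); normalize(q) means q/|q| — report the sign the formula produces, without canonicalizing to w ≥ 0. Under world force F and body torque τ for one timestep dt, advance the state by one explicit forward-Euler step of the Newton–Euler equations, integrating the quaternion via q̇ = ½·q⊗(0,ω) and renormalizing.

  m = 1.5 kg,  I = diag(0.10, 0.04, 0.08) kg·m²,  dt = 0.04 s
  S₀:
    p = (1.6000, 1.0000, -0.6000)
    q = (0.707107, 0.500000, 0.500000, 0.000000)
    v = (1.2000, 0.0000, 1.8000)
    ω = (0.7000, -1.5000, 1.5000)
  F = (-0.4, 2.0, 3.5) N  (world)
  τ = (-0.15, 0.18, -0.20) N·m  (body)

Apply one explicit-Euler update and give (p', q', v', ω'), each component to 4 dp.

p + v·dt = (1.6480, 1.0000, -0.5280)
v' = v + a·dt = (1.1893, 0.0533, 1.8933)
α = I⁻¹(τ − ω×Iω) = (-0.6000, 3.9750, -3.2875)
ω + α·dt = (0.6760, -1.3410, 1.3685)
q⊗(0,ω) = (0.4000000, 1.2449749, -1.8106605, -0.0393395)
updated quaternion q' = (0.7144, 0.5244, 0.4633, -0.0008)

p' = (1.6480, 1.0000, -0.5280)
q' = (0.7144, 0.5244, 0.4633, -0.0008)
v' = (1.1893, 0.0533, 1.8933)
ω' = (0.6760, -1.3410, 1.3685)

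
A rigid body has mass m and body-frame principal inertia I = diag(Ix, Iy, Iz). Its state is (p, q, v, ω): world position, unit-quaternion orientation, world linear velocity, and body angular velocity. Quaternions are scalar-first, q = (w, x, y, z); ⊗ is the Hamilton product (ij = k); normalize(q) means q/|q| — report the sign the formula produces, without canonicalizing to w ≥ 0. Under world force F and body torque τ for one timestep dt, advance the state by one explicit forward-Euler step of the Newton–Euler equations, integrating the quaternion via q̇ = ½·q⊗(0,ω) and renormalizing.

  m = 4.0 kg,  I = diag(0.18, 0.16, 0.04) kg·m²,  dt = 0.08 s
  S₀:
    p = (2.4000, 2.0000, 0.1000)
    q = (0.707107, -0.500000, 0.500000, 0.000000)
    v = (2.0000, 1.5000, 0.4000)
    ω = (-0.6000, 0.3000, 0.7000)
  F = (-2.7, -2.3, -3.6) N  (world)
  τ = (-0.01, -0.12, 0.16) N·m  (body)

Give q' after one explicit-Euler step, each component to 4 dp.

q⊗(0,ω) = (-0.4500000, -0.0742642, 0.5621321, 0.6449749)
q + ½dt·q⊗(0,ω), renormalized = (0.6886, -0.5026, 0.5221, 0.0258)

q' = (0.6886, -0.5026, 0.5221, 0.0258)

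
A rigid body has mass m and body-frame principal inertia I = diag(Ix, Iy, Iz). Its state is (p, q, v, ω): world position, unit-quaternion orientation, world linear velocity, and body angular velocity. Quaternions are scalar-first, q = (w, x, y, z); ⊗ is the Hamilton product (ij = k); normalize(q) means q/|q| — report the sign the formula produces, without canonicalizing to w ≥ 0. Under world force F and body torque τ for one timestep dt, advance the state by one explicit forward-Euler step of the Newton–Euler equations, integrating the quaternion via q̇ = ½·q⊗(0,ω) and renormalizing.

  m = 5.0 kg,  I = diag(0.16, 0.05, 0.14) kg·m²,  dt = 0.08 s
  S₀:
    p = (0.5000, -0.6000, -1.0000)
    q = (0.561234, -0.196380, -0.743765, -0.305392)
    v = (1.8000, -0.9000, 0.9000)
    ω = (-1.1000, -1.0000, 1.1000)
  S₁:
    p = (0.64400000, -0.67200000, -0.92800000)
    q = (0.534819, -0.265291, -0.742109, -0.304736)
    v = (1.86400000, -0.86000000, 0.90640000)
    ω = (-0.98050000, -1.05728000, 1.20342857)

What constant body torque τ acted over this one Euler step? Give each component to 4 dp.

τ = (0.1400, -0.0600, 0.0600)

ω₁ − ω₀ = (0.11950000, -0.05728000, 0.10342857)
I·α + gyro = (0.1400, -0.0600, 0.0600)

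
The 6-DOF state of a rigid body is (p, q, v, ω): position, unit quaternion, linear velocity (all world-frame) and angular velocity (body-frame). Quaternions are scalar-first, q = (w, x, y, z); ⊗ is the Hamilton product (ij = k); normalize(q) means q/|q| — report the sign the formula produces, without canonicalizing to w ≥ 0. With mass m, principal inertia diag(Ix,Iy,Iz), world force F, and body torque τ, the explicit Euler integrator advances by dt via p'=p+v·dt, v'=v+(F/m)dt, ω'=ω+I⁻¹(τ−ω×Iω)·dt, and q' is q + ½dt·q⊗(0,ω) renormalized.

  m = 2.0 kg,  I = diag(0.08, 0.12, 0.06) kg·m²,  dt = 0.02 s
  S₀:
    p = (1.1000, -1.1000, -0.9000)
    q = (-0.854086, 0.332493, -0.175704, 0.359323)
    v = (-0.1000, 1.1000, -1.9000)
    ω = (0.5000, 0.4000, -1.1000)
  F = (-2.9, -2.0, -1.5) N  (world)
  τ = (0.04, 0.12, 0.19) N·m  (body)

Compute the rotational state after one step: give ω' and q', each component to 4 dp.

ω' = (0.5034, 0.4218, -1.0393)
q' = (-0.8510, 0.3287, -0.1737, 0.3709)

α = I⁻¹(τ − ω×Iω) = (0.1700, 1.0917, 3.0333)
ω + α·dt = (0.5034, 0.4218, -1.0393)
Hamilton product q⊗(0,ω) = (0.2992904, -0.3774978, 0.2037694, 1.1603438)
q' = normalize(q + ½dt·q⊗(0,ω)) = (-0.8510, 0.3287, -0.1737, 0.3709)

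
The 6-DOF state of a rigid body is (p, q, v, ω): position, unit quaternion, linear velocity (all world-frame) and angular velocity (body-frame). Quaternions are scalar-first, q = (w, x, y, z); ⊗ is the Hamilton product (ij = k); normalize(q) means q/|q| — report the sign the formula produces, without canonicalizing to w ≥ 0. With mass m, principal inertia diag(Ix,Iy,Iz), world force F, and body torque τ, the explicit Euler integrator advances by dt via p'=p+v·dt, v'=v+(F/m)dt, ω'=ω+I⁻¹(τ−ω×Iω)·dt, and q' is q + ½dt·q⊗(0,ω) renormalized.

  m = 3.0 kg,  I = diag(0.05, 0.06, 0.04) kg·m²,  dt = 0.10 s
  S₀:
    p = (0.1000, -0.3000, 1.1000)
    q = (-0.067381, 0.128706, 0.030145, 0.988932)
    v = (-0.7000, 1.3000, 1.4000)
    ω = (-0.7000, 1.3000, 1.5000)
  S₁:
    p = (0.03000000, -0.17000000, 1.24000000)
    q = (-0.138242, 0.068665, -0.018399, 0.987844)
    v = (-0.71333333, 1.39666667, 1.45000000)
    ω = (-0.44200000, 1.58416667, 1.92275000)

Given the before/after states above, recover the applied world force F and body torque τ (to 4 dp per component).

velocity change Δv = (-0.01333333, 0.09666667, 0.05000000)
F = m·Δv/dt = (-0.4000, 2.9000, 1.5000)
rate change Δω = (0.25800000, 0.28416667, 0.42275000)
ω₀×(Iω₀) = (-0.0390, -0.0105, -0.0091)
τ = I·(Δω/dt) + ω₀×(Iω₀) = (0.0900, 0.1600, 0.1600)

F = (-0.4000, 2.9000, 1.5000)
τ = (0.0900, 0.1600, 0.1600)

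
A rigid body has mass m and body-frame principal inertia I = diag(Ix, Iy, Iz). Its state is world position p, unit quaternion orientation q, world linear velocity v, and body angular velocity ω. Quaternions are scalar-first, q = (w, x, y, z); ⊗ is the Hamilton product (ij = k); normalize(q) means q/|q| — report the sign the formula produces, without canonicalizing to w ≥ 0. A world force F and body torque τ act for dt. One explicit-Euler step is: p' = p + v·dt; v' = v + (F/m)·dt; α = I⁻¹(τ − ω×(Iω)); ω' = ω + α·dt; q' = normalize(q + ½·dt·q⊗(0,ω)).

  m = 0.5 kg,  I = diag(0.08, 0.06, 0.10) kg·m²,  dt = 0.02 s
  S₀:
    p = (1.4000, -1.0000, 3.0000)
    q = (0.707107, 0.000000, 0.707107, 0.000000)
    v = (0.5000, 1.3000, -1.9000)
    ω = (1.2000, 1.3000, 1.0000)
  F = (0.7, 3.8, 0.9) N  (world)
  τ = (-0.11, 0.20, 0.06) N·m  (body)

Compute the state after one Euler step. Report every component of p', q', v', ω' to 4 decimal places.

precession coupling ω×(Iω) = (0.0520, -0.0240, -0.0312)
angular accel α = (-2.0250, 3.7333, 0.9120)
ω' = ω + α·dt = (1.1595, 1.3747, 1.0182)
2q̇ = q⊗(0,ω) = (-0.9192391, 1.5556354, 0.9192391, -0.1414214)
q' = normalize(q + ½dt·q⊗(0,ω)) = (0.6978, 0.0156, 0.7162, -0.0014)
new position p' = (1.4100, -0.9740, 2.9620)
new velocity v' = (0.5280, 1.4520, -1.8640)

p' = (1.4100, -0.9740, 2.9620)
q' = (0.6978, 0.0156, 0.7162, -0.0014)
v' = (0.5280, 1.4520, -1.8640)
ω' = (1.1595, 1.3747, 1.0182)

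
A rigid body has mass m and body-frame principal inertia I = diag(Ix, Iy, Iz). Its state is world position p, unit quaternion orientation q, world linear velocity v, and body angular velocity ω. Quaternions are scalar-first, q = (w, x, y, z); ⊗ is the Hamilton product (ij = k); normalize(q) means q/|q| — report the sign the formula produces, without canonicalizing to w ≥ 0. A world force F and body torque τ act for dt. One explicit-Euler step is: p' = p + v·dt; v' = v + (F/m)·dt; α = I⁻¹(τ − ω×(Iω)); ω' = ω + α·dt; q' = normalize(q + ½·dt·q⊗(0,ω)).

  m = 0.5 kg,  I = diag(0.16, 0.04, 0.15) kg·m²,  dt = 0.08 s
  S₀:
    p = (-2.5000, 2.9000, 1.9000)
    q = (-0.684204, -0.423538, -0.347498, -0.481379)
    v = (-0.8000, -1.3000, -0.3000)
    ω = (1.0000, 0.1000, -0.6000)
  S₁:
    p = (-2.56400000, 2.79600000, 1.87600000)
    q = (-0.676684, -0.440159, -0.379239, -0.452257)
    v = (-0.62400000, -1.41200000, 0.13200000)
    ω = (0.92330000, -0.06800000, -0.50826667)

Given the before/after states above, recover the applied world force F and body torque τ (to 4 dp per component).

ω₁ − ω₀ = (-0.07670000, -0.16800000, 0.09173333)
applied torque τ = (-0.1600, -0.0900, 0.1600)
velocity change Δv = (0.17600000, -0.11200000, 0.43200000)
F = m·Δv/dt = (1.1000, -0.7000, 2.7000)

F = (1.1000, -0.7000, 2.7000)
τ = (-0.1600, -0.0900, 0.1600)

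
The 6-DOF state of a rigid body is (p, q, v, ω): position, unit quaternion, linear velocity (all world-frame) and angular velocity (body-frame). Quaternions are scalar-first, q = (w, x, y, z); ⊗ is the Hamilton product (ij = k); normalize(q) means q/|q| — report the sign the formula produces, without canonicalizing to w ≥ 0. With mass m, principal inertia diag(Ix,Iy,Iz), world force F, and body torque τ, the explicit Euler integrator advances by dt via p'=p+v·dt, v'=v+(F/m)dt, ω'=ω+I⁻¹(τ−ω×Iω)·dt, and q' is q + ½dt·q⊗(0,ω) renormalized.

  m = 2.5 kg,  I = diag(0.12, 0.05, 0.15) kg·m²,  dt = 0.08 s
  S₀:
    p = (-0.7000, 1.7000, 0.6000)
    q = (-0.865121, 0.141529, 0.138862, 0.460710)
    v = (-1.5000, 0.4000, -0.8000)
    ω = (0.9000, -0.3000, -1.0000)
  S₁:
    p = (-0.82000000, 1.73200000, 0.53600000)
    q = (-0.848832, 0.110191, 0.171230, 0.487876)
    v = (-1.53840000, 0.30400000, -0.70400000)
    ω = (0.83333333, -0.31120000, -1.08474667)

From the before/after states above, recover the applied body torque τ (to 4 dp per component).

τ = (-0.0700, 0.0200, -0.1400)

rate change Δω = (-0.06666667, -0.01120000, -0.08474667)
ω₀×(Iω₀) = (0.0300, 0.0270, 0.0189)
I·α + gyro = (-0.0700, 0.0200, -0.1400)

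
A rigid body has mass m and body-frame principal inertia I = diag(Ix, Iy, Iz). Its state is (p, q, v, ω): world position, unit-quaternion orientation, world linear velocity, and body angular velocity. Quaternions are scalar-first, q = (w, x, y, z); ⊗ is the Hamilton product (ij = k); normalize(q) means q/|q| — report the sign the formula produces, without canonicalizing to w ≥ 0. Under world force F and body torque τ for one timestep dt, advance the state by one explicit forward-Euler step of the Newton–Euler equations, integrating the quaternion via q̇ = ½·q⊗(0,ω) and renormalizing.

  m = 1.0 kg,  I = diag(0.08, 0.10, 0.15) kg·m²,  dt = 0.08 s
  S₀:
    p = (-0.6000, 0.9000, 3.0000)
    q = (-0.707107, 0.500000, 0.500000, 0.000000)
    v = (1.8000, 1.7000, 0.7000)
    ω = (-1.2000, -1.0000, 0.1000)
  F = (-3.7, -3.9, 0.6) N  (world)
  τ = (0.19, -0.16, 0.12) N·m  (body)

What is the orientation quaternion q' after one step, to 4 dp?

q' = (-0.6618, 0.5349, 0.5253, 0.0012)

Hamilton product q⊗(0,ω) = (1.1000000, 0.8985284, 0.6571070, 0.0292893)
q + ½dt·q⊗(0,ω), renormalized = (-0.6618, 0.5349, 0.5253, 0.0012)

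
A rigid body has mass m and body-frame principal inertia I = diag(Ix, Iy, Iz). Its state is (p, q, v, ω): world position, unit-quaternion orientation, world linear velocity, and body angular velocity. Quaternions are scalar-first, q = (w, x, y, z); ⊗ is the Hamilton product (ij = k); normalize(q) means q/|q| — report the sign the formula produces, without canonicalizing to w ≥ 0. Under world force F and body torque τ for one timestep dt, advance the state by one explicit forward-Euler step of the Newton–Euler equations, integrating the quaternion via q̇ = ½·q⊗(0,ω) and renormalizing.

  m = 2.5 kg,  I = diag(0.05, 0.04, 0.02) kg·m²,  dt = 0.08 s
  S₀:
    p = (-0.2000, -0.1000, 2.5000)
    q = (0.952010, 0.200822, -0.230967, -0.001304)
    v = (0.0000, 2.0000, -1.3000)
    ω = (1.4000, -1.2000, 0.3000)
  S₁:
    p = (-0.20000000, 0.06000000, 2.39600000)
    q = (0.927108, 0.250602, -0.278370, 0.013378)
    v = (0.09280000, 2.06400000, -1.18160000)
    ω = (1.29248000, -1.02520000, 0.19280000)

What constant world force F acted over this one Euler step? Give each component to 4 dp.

F = (2.9000, 2.0000, 3.7000)

v₁ − v₀ = (0.09280000, 0.06400000, 0.11840000)
applied force F = (2.9000, 2.0000, 3.7000)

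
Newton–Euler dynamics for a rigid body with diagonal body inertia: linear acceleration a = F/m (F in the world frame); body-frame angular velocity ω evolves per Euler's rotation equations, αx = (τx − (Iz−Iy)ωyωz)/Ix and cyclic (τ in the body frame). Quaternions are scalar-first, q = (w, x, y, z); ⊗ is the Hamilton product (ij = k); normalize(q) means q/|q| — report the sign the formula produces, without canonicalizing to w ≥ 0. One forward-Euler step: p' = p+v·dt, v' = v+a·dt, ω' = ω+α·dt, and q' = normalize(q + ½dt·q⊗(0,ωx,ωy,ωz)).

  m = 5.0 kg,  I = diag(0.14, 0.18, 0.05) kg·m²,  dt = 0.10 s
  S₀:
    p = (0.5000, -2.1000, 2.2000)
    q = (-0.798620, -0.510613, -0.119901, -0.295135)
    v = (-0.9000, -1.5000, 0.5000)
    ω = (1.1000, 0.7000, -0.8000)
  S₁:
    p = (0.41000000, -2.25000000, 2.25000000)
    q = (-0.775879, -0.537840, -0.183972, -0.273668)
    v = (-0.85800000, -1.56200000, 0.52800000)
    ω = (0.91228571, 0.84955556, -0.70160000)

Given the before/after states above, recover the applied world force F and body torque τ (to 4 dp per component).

rate change Δω = (-0.18771429, 0.14955556, 0.09840000)
gyro term ω₀×Iω₀ = (0.0728, -0.0792, 0.0308)
applied torque τ = (-0.1900, 0.1900, 0.0800)
velocity change Δv = (0.04200000, -0.06200000, 0.02800000)
F = m·Δv/dt = (2.1000, -3.1000, 1.4000)

F = (2.1000, -3.1000, 1.4000)
τ = (-0.1900, 0.1900, 0.0800)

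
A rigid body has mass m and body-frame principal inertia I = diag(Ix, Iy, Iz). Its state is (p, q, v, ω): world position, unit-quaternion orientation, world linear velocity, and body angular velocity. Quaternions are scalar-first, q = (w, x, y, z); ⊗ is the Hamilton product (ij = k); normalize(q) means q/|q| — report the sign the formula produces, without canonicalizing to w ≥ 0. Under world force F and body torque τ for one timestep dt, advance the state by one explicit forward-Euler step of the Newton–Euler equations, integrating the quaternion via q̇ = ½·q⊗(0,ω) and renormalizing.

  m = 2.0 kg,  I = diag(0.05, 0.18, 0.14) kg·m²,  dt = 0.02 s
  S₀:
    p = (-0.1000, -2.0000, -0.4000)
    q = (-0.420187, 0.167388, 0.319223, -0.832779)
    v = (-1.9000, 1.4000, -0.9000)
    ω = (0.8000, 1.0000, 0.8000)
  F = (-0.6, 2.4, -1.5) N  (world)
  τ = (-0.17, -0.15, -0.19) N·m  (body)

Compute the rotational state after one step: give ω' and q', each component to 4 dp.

precession coupling ω×(Iω) = (-0.0320, -0.0576, 0.1040)
α = I⁻¹(τ − ω×Iω) = (-2.7600, -0.5133, -2.1000)
ω' = ω + α·dt = (0.7448, 0.9897, 0.7580)
Hamilton product q⊗(0,ω) = (0.2130898, 0.7520078, -1.2203206, -0.4241400)
q' = normalize(q + ½dt·q⊗(0,ω)) = (-0.4180, 0.1749, 0.3070, -0.8369)

ω' = (0.7448, 0.9897, 0.7580)
q' = (-0.4180, 0.1749, 0.3070, -0.8369)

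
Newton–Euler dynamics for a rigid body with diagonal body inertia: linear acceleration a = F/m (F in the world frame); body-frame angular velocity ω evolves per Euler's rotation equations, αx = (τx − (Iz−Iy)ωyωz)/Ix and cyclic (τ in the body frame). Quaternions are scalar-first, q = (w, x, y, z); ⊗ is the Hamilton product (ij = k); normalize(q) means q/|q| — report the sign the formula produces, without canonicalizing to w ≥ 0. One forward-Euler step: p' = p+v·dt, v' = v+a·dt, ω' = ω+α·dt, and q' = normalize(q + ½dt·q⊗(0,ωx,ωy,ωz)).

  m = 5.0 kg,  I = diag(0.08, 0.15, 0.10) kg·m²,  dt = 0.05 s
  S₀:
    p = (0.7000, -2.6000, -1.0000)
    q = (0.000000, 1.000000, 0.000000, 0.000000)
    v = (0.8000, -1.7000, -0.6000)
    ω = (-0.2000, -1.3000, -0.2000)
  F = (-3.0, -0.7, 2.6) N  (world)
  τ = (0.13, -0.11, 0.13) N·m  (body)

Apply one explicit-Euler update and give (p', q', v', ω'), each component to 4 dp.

ω×(Iω) gyroscopic = (-0.0130, -0.0008, 0.0182)
angular accel α = (1.7875, -0.7280, 1.1180)
ω + α·dt = (-0.1106, -1.3364, -0.1441)
Hamilton product q⊗(0,ω) = (0.2000000, 0.0000000, 0.2000000, -1.3000000)
q' = normalize(q + ½dt·q⊗(0,ω)) = (0.0050, 0.9994, 0.0050, -0.0325)
p' = p + v·dt = (0.7400, -2.6850, -1.0300)
v + (F/m)dt = (0.7700, -1.7070, -0.5740)

p' = (0.7400, -2.6850, -1.0300)
q' = (0.0050, 0.9994, 0.0050, -0.0325)
v' = (0.7700, -1.7070, -0.5740)
ω' = (-0.1106, -1.3364, -0.1441)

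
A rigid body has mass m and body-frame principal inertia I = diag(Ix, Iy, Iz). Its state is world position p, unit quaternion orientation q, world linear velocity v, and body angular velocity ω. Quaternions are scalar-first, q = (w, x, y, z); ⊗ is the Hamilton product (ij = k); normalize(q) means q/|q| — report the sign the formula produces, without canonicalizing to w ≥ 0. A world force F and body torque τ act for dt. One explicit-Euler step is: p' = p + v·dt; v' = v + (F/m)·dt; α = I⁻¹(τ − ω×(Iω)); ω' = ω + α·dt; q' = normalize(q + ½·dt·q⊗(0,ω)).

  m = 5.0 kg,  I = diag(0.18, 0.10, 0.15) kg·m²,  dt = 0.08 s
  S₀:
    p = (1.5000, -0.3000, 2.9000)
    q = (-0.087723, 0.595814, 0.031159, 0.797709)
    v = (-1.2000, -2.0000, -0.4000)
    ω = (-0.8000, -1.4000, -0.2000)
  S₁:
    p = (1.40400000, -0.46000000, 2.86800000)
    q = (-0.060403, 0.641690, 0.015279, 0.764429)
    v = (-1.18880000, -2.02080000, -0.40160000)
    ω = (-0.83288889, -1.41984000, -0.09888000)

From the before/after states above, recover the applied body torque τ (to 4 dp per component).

Δω = ω₁−ω₀ = (-0.03288889, -0.01984000, 0.10112000)
gyro term ω₀×Iω₀ = (0.0140, 0.0048, -0.0896)
applied torque τ = (-0.0600, -0.0200, 0.1000)

τ = (-0.0600, -0.0200, 0.1000)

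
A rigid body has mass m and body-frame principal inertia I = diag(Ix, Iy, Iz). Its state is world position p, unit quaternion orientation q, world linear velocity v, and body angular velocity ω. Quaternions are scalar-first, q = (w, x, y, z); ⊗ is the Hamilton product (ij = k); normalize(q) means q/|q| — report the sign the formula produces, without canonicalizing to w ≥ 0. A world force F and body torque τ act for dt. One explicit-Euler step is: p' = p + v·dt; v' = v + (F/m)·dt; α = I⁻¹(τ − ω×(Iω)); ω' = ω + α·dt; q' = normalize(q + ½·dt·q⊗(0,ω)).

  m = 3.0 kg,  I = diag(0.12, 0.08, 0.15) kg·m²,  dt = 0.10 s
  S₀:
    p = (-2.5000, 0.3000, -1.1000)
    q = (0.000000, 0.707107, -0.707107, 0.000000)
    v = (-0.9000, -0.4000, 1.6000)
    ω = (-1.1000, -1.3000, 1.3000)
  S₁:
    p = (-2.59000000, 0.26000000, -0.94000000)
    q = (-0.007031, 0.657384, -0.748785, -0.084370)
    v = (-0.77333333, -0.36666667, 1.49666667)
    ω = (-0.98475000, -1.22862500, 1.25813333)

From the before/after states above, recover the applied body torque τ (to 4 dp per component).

Δω = ω₁−ω₀ = (0.11525000, 0.07137500, -0.04186667)
I·α + gyro = (0.0200, 0.1000, -0.1200)

τ = (0.0200, 0.1000, -0.1200)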